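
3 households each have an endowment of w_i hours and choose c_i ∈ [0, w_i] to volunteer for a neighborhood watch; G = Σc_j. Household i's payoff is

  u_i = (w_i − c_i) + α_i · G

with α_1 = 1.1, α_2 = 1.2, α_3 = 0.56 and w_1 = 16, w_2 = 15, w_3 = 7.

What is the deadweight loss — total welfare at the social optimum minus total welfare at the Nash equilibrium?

∂u_i/∂c_i = α_i − 1, so household i contributes w_i if α_i > 1, else 0.
α_i > 1 for i ∈ {1, 2}; NE contributions (16, 15, 0), G = 31.
W^NE = Σw_i − G^NE + (Σα_i)·G^NE = 38 + 1.86·31 = 95.66.
Planner: ∂(Σu_j)/∂c_i = Σα_j − 1 = 1.86 > 0, so everyone contributes w_i; G^SO = 38, W^SO = 38 + 1.86·38 = 108.68.
Deadweight loss = 13.02.

13.02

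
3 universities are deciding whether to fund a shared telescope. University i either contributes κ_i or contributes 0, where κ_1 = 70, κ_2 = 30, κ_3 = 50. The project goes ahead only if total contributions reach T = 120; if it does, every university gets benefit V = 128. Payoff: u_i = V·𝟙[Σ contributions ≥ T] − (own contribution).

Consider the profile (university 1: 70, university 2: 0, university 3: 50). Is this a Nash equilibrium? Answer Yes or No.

Total = 120 ≥ 120: provided.
University 1 (pledges 70, payoff 58): dropping to 0 → total 50, payoff 0. No gain.
University 2 (pledges 0, payoff 128): pledging 30 → total 150, payoff 98. No gain.
University 3 (pledges 50, payoff 78): dropping to 0 → total 70, payoff 0. No gain.

Yes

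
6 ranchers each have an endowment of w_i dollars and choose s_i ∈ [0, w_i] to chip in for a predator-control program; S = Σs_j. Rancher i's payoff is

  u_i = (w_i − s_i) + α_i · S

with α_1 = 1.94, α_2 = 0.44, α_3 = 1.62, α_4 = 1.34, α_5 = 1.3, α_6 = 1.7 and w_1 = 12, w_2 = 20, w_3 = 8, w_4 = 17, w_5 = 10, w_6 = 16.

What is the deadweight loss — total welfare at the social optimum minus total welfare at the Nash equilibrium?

∂u_i/∂s_i = α_i − 1, so rancher i contributes w_i if α_i > 1, else 0.
α_i > 1 for i ∈ {1, 3, 4, 5, 6}; NE contributions (12, 0, 8, 17, 10, 16), S = 63.
W^NE = Σw_i − S^NE + (Σα_i)·S^NE = 83 + 7.34·63 = 545.42.
Planner: ∂(Σu_j)/∂s_i = Σα_j − 1 = 7.34 > 0, so everyone contributes w_i; S^SO = 83, W^SO = 83 + 7.34·83 = 692.22.
Deadweight loss = 146.8.

146.8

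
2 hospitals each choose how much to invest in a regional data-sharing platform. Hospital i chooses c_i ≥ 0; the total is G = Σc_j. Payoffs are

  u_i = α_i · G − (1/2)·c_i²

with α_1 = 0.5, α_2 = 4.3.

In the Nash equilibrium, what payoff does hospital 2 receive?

Hospital i's FOC: ∂u_i/∂c_i = α_i − c_i = 0, so c_i* = α_i.
NE contributions = (0.5, 4.3); G = 4.8.
u_2 = α_2·G − ½·(c_2)² = 4.3·4.8 − ½·4.3² = 11.395.

11.395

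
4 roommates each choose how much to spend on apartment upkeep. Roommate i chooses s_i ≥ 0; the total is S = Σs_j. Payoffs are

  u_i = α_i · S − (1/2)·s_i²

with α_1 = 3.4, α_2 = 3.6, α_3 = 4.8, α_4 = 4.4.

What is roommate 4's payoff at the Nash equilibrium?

61.6

Roommate i's FOC: ∂u_i/∂s_i = α_i − s_i = 0, so s_i* = α_i.
NE contributions = (3.4, 3.6, 4.8, 4.4); S = 16.2.
u_4 = α_4·S − ½·(s_4)² = 4.4·16.2 − ½·4.4² = 61.6.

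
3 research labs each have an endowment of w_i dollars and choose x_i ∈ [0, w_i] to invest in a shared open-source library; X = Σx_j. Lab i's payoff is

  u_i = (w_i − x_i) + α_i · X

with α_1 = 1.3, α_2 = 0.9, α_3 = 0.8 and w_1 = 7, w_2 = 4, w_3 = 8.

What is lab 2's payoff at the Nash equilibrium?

∂u_i/∂x_i = α_i − 1, so lab i contributes w_i if α_i > 1, else 0.
α_i > 1 for i ∈ {1}; NE contributions (7, 0, 0), X = 7.
u_2 = (4 − 0) + 0.9·7 = 10.3.

10.3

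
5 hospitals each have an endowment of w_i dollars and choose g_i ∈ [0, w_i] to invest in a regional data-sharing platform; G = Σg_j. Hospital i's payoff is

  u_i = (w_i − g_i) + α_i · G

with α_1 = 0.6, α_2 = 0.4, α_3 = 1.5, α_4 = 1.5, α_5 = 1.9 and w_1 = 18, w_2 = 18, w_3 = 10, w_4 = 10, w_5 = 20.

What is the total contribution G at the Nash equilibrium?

∂u_i/∂g_i = α_i − 1, so hospital i contributes w_i if α_i > 1, else 0.
α_i > 1 for i ∈ {3, 4, 5}; NE contributions (0, 0, 10, 10, 20), G = 40.

40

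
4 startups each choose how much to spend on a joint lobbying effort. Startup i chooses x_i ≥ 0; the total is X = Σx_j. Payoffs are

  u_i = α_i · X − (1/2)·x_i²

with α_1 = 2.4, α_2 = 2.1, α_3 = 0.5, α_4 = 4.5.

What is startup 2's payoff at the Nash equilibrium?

Startup i's FOC: ∂u_i/∂x_i = α_i − x_i = 0, so x_i* = α_i.
NE contributions = (2.4, 2.1, 0.5, 4.5); X = 9.5.
u_2 = α_2·X − ½·(x_2)² = 2.1·9.5 − ½·2.1² = 17.745.

17.745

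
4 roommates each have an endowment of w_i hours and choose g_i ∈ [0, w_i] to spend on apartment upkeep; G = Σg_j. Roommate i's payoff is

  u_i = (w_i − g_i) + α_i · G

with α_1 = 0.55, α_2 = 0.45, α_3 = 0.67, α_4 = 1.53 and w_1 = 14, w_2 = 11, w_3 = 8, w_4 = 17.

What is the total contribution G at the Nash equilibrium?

17

∂u_i/∂g_i = α_i − 1, so roommate i contributes w_i if α_i > 1, else 0.
α_i > 1 for i ∈ {4}; NE contributions (0, 0, 0, 17), G = 17.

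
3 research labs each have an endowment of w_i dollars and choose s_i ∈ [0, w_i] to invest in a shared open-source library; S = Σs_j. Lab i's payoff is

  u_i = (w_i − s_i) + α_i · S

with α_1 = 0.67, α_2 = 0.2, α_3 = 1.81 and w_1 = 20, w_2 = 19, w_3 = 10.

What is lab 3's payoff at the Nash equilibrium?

18.1

∂u_i/∂s_i = α_i − 1, so lab i contributes w_i if α_i > 1, else 0.
α_i > 1 for i ∈ {3}; NE contributions (0, 0, 10), S = 10.
u_3 = (10 − 10) + 1.81·10 = 18.1.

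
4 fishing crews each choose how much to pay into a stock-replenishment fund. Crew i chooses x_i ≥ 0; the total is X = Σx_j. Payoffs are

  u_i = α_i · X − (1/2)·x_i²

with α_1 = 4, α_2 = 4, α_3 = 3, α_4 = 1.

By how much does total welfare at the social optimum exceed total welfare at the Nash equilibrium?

Crew i's FOC: ∂u_i/∂x_i = α_i − x_i = 0, so x_i* = α_i.
NE contributions = (4, 4, 3, 1); X = 12.
W^NE = (Σα)·X − ½Σα_i² = 12² − ½·42 = 123.
Planner sets x_i = Σα_j = 12 for every i, so X^SO = 4·12 = 48.
W^SO = (Σα)·X^SO − ½·4·(Σα)² = (4/2)·12² = 288.
Deadweight loss = W^SO − W^NE = 165.

165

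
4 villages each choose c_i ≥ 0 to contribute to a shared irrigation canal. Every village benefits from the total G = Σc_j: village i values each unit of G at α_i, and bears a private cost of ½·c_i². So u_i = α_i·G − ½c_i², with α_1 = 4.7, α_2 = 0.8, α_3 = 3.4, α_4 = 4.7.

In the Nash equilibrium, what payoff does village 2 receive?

Village i's FOC: ∂u_i/∂c_i = α_i − c_i = 0, so c_i* = α_i.
NE contributions = (4.7, 0.8, 3.4, 4.7); G = 13.6.
u_2 = α_2·G − ½·(c_2)² = 0.8·13.6 − ½·0.8² = 10.56.

10.56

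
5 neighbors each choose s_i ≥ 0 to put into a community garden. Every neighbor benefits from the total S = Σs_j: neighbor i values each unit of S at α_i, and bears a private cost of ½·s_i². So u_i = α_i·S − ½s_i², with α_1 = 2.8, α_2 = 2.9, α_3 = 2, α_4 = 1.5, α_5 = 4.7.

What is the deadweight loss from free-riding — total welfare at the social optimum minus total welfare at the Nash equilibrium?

Neighbor i's FOC: ∂u_i/∂s_i = α_i − s_i = 0, so s_i* = α_i.
NE contributions = (2.8, 2.9, 2, 1.5, 4.7); S = 13.9.
W^NE = (Σα)·S − ½Σα_i² = 13.9² − ½·44.59 = 170.915.
Planner sets s_i = Σα_j = 13.9 for every i, so S^SO = 5·13.9 = 69.5.
W^SO = (Σα)·S^SO − ½·5·(Σα)² = (5/2)·13.9² = 483.025.
Deadweight loss = W^SO − W^NE = 312.11.

312.11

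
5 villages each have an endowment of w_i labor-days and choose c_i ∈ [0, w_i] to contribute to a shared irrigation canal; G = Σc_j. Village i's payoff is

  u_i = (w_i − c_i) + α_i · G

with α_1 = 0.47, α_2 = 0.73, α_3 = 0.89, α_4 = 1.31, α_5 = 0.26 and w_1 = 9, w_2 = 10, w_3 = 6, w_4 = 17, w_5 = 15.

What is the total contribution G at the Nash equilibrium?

∂u_i/∂c_i = α_i − 1, so village i contributes w_i if α_i > 1, else 0.
α_i > 1 for i ∈ {4}; NE contributions (0, 0, 0, 17, 0), G = 17.

17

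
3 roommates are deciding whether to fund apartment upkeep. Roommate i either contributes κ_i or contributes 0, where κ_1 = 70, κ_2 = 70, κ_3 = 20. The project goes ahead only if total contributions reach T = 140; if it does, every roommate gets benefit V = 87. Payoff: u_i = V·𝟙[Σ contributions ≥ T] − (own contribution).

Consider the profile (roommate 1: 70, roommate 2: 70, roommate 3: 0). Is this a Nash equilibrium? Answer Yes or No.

Yes

Total = 140 ≥ 140: provided.
Roommate 1 (pledges 70, payoff 17): dropping to 0 → total 70, payoff 0. No gain.
Roommate 2 (pledges 70, payoff 17): dropping to 0 → total 70, payoff 0. No gain.
Roommate 3 (pledges 0, payoff 87): pledging 20 → total 160, payoff 67. No gain.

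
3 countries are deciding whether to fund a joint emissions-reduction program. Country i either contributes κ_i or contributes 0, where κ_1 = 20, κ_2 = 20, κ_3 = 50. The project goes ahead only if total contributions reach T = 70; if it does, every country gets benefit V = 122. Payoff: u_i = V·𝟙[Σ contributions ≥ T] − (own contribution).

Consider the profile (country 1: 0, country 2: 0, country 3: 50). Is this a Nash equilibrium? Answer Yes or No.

No

Total = 50 < 70: not provided.
Country 1 (pledges 0, payoff 0): pledging 20 → total 70, payoff 102. Profitable deviation.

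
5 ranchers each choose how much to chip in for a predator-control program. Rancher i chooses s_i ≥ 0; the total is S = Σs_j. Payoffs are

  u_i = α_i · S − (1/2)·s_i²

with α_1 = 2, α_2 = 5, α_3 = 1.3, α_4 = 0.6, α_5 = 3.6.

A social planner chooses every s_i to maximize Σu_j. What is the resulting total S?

Planner FOC: ∂(Σu_j)/∂s_i = (Σα_j) − s_i = 0, so s_i^SO = Σα_j = 12.5 for every i; S^SO = 62.5.

62.5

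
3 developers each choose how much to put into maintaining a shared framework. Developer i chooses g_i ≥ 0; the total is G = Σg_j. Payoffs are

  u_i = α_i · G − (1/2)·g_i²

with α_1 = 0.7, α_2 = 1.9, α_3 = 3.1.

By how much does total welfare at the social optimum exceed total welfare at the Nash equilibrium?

23.1

Developer i's FOC: ∂u_i/∂g_i = α_i − g_i = 0, so g_i* = α_i.
NE contributions = (0.7, 1.9, 3.1); G = 5.7.
W^NE = (Σα)·G − ½Σα_i² = 5.7² − ½·13.71 = 25.635.
Planner sets g_i = Σα_j = 5.7 for every i, so G^SO = 3·5.7 = 17.1.
W^SO = (Σα)·G^SO − ½·3·(Σα)² = (3/2)·5.7² = 48.735.
Deadweight loss = W^SO − W^NE = 23.1.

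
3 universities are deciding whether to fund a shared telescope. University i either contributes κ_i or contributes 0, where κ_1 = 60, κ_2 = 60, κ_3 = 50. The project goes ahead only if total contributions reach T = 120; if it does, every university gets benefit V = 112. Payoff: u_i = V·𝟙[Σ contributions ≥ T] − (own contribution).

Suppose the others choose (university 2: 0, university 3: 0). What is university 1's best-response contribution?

0

Others' total = 0. Even contributing 60 gives 60 < 120: no benefit either way.
Best response: 0.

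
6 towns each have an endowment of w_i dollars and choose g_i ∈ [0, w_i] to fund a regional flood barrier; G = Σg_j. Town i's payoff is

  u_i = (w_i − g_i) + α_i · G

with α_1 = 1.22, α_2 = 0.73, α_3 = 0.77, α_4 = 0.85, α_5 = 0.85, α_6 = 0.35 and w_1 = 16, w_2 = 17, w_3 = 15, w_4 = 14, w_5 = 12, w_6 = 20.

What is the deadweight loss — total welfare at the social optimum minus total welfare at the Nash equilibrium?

∂u_i/∂g_i = α_i − 1, so town i contributes w_i if α_i > 1, else 0.
α_i > 1 for i ∈ {1}; NE contributions (16, 0, 0, 0, 0, 0), G = 16.
W^NE = Σw_i − G^NE + (Σα_i)·G^NE = 94 + 3.77·16 = 154.32.
Planner: ∂(Σu_j)/∂g_i = Σα_j − 1 = 3.77 > 0, so everyone contributes w_i; G^SO = 94, W^SO = 94 + 3.77·94 = 448.38.
Deadweight loss = 294.06.

294.06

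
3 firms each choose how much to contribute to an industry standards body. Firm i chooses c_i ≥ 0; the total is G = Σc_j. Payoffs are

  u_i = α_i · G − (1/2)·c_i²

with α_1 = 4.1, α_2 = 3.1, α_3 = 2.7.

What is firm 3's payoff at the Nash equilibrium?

Firm i's FOC: ∂u_i/∂c_i = α_i − c_i = 0, so c_i* = α_i.
NE contributions = (4.1, 3.1, 2.7); G = 9.9.
u_3 = α_3·G − ½·(c_3)² = 2.7·9.9 − ½·2.7² = 23.085.

23.085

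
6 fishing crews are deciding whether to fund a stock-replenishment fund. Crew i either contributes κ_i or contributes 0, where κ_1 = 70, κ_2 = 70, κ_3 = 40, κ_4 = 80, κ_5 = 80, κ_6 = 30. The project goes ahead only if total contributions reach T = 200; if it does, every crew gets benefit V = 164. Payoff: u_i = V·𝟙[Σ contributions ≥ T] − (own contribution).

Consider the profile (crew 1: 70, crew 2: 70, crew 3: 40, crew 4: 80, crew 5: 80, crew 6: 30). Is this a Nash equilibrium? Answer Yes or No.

Total = 370 ≥ 200: provided.
Crew 1 (pledges 70, payoff 94): dropping to 0 → total 300, payoff 164. Profitable deviation.

No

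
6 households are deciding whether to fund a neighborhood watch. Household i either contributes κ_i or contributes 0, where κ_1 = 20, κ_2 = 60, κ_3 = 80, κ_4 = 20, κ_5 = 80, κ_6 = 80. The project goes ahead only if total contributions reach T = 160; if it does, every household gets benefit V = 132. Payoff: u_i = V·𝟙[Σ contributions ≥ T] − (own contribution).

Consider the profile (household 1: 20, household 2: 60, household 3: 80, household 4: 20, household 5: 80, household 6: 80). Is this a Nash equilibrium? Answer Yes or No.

Total = 340 ≥ 160: provided.
Household 1 (pledges 20, payoff 112): dropping to 0 → total 320, payoff 132. Profitable deviation.

No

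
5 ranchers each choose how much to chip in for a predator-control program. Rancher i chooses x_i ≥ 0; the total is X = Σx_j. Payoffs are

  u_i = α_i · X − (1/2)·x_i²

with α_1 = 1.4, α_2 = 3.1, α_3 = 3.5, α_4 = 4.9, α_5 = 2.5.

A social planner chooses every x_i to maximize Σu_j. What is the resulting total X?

Planner FOC: ∂(Σu_j)/∂x_i = (Σα_j) − x_i = 0, so x_i^SO = Σα_j = 15.4 for every i; X^SO = 77.

77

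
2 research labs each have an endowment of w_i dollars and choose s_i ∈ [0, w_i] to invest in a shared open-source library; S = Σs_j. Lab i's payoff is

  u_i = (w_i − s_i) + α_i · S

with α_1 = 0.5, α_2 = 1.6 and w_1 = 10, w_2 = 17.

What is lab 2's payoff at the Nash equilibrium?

27.2

∂u_i/∂s_i = α_i − 1, so lab i contributes w_i if α_i > 1, else 0.
α_i > 1 for i ∈ {2}; NE contributions (0, 17), S = 17.
u_2 = (17 − 17) + 1.6·17 = 27.2.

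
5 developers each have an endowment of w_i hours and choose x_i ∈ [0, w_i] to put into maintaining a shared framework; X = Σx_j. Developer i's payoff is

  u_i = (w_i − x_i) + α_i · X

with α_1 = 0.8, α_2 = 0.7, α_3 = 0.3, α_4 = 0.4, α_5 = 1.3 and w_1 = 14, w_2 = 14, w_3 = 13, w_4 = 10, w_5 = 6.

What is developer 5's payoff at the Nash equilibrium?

∂u_i/∂x_i = α_i − 1, so developer i contributes w_i if α_i > 1, else 0.
α_i > 1 for i ∈ {5}; NE contributions (0, 0, 0, 0, 6), X = 6.
u_5 = (6 − 6) + 1.3·6 = 7.8.

7.8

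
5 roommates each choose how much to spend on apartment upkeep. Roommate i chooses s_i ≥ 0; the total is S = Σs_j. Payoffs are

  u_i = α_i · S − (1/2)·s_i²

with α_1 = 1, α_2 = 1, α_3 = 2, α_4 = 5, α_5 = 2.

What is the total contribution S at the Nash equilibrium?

11

Roommate i's FOC: ∂u_i/∂s_i = α_i − s_i = 0, so s_i* = α_i.
NE contributions = (1, 1, 2, 5, 2); S = 11.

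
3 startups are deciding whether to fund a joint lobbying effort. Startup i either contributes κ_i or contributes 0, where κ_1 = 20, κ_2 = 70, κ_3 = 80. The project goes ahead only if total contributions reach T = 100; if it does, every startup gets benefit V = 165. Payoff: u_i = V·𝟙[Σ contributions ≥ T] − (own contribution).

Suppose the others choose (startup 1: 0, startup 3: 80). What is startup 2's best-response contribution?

Others' total = 80. Contributing 70 brings total to 150 ≥ 100: gain V − κ_2 = 95.
Best response: 70.

70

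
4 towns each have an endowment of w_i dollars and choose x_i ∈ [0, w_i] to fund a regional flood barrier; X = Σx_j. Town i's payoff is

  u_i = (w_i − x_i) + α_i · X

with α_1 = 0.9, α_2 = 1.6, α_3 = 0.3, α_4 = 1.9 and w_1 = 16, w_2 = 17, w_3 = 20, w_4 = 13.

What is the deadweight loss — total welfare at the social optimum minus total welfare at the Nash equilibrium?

133.2

∂u_i/∂x_i = α_i − 1, so town i contributes w_i if α_i > 1, else 0.
α_i > 1 for i ∈ {2, 4}; NE contributions (0, 17, 0, 13), X = 30.
W^NE = Σw_i − X^NE + (Σα_i)·X^NE = 66 + 3.7·30 = 177.
Planner: ∂(Σu_j)/∂x_i = Σα_j − 1 = 3.7 > 0, so everyone contributes w_i; X^SO = 66, W^SO = 66 + 3.7·66 = 310.2.
Deadweight loss = 133.2.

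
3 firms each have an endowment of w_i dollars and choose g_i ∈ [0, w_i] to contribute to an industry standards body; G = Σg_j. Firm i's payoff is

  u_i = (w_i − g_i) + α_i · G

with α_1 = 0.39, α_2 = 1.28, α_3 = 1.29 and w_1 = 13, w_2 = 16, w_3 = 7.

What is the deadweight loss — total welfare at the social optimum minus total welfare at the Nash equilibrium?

∂u_i/∂g_i = α_i − 1, so firm i contributes w_i if α_i > 1, else 0.
α_i > 1 for i ∈ {2, 3}; NE contributions (0, 16, 7), G = 23.
W^NE = Σw_i − G^NE + (Σα_i)·G^NE = 36 + 1.96·23 = 81.08.
Planner: ∂(Σu_j)/∂g_i = Σα_j − 1 = 1.96 > 0, so everyone contributes w_i; G^SO = 36, W^SO = 36 + 1.96·36 = 106.56.
Deadweight loss = 25.48.

25.48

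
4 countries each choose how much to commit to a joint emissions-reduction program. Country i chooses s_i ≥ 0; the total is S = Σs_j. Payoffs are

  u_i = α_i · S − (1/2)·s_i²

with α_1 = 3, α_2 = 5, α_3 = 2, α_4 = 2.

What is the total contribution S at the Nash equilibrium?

Country i's FOC: ∂u_i/∂s_i = α_i − s_i = 0, so s_i* = α_i.
NE contributions = (3, 5, 2, 2); S = 12.

12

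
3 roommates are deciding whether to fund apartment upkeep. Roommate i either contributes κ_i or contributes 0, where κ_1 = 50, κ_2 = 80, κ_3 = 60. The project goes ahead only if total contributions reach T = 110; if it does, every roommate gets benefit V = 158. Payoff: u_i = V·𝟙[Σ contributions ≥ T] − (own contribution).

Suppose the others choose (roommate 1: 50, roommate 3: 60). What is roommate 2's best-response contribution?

0

Others' total = 110 ≥ 110; contributing adds cost 80 for no extra benefit.
Best response: 0.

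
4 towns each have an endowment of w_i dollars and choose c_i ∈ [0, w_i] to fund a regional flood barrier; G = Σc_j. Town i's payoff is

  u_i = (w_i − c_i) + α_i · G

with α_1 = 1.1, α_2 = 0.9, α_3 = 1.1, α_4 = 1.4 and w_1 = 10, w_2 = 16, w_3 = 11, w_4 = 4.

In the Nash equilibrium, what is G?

∂u_i/∂c_i = α_i − 1, so town i contributes w_i if α_i > 1, else 0.
α_i > 1 for i ∈ {1, 3, 4}; NE contributions (10, 0, 11, 4), G = 25.

25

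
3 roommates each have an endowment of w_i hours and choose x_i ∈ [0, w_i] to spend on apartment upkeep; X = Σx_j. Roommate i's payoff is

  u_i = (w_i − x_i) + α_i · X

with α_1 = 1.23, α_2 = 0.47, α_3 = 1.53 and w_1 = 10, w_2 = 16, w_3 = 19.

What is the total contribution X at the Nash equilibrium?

∂u_i/∂x_i = α_i − 1, so roommate i contributes w_i if α_i > 1, else 0.
α_i > 1 for i ∈ {1, 3}; NE contributions (10, 0, 19), X = 29.

29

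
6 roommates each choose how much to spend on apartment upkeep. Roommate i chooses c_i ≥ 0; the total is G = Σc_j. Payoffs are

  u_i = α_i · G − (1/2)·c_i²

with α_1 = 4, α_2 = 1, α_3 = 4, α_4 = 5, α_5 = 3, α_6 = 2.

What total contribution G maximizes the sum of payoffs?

Planner FOC: ∂(Σu_j)/∂c_i = (Σα_j) − c_i = 0, so c_i^SO = Σα_j = 19 for every i; G^SO = 114.

114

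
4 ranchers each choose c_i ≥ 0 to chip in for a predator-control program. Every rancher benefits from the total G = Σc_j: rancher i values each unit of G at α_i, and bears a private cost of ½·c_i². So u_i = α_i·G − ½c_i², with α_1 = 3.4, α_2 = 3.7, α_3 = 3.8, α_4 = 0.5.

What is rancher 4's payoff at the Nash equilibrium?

Rancher i's FOC: ∂u_i/∂c_i = α_i − c_i = 0, so c_i* = α_i.
NE contributions = (3.4, 3.7, 3.8, 0.5); G = 11.4.
u_4 = α_4·G − ½·(c_4)² = 0.5·11.4 − ½·0.5² = 5.575.

5.575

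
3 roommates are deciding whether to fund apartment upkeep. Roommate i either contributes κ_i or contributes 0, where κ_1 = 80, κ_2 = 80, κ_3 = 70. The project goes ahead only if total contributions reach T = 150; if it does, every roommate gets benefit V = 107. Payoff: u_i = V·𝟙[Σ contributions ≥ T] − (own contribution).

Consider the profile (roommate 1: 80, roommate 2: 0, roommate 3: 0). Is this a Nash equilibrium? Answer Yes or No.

Total = 80 < 150: not provided.
Roommate 1 (pledges 80, payoff -80): dropping to 0 → total 0, payoff 0. Profitable deviation.

No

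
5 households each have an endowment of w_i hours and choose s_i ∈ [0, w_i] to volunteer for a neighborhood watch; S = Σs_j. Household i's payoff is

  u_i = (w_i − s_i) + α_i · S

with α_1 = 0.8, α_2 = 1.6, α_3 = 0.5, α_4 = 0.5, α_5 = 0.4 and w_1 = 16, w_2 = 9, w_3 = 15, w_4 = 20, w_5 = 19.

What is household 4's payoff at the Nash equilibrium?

∂u_i/∂s_i = α_i − 1, so household i contributes w_i if α_i > 1, else 0.
α_i > 1 for i ∈ {2}; NE contributions (0, 9, 0, 0, 0), S = 9.
u_4 = (20 − 0) + 0.5·9 = 24.5.

24.5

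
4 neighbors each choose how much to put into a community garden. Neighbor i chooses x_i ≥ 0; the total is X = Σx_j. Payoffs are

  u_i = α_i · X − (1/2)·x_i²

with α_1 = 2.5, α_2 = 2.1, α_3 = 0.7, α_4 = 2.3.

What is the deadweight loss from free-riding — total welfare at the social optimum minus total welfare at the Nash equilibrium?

Neighbor i's FOC: ∂u_i/∂x_i = α_i − x_i = 0, so x_i* = α_i.
NE contributions = (2.5, 2.1, 0.7, 2.3); X = 7.6.
W^NE = (Σα)·X − ½Σα_i² = 7.6² − ½·16.44 = 49.54.
Planner sets x_i = Σα_j = 7.6 for every i, so X^SO = 4·7.6 = 30.4.
W^SO = (Σα)·X^SO − ½·4·(Σα)² = (4/2)·7.6² = 115.52.
Deadweight loss = W^SO − W^NE = 65.98.

65.98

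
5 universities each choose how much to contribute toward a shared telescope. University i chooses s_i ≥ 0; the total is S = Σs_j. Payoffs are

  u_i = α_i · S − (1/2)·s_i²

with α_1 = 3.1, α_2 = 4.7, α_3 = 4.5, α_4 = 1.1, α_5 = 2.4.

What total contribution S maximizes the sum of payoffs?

79

Planner FOC: ∂(Σu_j)/∂s_i = (Σα_j) − s_i = 0, so s_i^SO = Σα_j = 15.8 for every i; S^SO = 79.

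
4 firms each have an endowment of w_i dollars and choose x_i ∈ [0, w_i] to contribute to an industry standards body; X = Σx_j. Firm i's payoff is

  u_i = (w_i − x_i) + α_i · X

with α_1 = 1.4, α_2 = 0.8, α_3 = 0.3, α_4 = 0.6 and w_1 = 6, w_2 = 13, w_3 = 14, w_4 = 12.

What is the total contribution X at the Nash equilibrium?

6

∂u_i/∂x_i = α_i − 1, so firm i contributes w_i if α_i > 1, else 0.
α_i > 1 for i ∈ {1}; NE contributions (6, 0, 0, 0), X = 6.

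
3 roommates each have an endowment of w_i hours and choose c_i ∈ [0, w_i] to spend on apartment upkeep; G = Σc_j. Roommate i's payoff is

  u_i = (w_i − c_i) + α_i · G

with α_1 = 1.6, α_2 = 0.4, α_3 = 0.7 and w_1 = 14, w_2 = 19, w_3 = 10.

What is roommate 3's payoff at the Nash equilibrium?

∂u_i/∂c_i = α_i − 1, so roommate i contributes w_i if α_i > 1, else 0.
α_i > 1 for i ∈ {1}; NE contributions (14, 0, 0), G = 14.
u_3 = (10 − 0) + 0.7·14 = 19.8.

19.8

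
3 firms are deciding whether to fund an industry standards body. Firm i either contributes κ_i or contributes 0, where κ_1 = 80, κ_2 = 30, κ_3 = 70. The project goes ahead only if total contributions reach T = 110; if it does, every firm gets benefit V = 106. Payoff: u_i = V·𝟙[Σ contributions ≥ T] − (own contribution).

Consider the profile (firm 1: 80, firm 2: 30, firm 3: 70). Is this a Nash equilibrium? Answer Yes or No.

No

Total = 180 ≥ 110: provided.
Firm 1 (pledges 80, payoff 26): dropping to 0 → total 100, payoff 0. No gain.
Firm 2 (pledges 30, payoff 76): dropping to 0 → total 150, payoff 106. Profitable deviation.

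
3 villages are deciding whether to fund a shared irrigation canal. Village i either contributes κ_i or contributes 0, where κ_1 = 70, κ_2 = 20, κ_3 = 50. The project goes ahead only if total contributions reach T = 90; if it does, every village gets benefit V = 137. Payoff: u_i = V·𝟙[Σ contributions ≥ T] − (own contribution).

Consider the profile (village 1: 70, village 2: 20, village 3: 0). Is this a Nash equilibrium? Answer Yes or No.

Total = 90 ≥ 90: provided.
Village 1 (pledges 70, payoff 67): dropping to 0 → total 20, payoff 0. No gain.
Village 2 (pledges 20, payoff 117): dropping to 0 → total 70, payoff 0. No gain.
Village 3 (pledges 0, payoff 137): pledging 50 → total 140, payoff 87. No gain.

Yes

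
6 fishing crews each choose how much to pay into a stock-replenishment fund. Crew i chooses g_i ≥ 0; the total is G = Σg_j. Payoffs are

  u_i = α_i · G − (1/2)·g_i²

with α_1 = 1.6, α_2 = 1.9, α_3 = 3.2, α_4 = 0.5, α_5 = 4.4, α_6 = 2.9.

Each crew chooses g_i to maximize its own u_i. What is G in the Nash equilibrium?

14.5

Crew i's FOC: ∂u_i/∂g_i = α_i − g_i = 0, so g_i* = α_i.
NE contributions = (1.6, 1.9, 3.2, 0.5, 4.4, 2.9); G = 14.5.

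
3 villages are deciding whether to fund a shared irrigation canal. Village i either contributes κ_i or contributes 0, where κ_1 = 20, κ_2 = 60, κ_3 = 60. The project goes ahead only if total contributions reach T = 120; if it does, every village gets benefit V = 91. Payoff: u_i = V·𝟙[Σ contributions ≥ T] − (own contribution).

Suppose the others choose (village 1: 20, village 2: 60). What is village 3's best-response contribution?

60

Others' total = 80. Contributing 60 brings total to 140 ≥ 120: gain V − κ_3 = 31.
Best response: 60.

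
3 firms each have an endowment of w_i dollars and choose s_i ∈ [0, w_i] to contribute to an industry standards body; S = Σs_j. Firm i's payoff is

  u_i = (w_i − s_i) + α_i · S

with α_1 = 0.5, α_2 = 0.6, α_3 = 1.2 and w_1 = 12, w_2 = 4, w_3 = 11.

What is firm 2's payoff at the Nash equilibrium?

∂u_i/∂s_i = α_i − 1, so firm i contributes w_i if α_i > 1, else 0.
α_i > 1 for i ∈ {3}; NE contributions (0, 0, 11), S = 11.
u_2 = (4 − 0) + 0.6·11 = 10.6.

10.6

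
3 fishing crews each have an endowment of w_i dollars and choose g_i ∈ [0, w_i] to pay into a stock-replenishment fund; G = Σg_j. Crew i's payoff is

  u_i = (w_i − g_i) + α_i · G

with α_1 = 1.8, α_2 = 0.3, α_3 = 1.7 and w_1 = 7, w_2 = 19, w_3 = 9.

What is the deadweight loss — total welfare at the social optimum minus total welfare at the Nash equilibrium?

∂u_i/∂g_i = α_i − 1, so crew i contributes w_i if α_i > 1, else 0.
α_i > 1 for i ∈ {1, 3}; NE contributions (7, 0, 9), G = 16.
W^NE = Σw_i − G^NE + (Σα_i)·G^NE = 35 + 2.8·16 = 79.8.
Planner: ∂(Σu_j)/∂g_i = Σα_j − 1 = 2.8 > 0, so everyone contributes w_i; G^SO = 35, W^SO = 35 + 2.8·35 = 133.
Deadweight loss = 53.2.

53.2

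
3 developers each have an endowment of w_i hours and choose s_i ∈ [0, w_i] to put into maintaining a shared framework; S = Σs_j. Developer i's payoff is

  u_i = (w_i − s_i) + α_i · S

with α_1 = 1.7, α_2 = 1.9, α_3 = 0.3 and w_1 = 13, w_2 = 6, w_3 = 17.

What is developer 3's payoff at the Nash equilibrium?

22.7

∂u_i/∂s_i = α_i − 1, so developer i contributes w_i if α_i > 1, else 0.
α_i > 1 for i ∈ {1, 2}; NE contributions (13, 6, 0), S = 19.
u_3 = (17 − 0) + 0.3·19 = 22.7.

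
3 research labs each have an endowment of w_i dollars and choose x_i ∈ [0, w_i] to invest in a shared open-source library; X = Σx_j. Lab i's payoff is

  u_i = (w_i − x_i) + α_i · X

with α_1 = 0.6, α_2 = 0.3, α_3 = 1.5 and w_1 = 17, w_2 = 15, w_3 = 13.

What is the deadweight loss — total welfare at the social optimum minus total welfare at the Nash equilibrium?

∂u_i/∂x_i = α_i − 1, so lab i contributes w_i if α_i > 1, else 0.
α_i > 1 for i ∈ {3}; NE contributions (0, 0, 13), X = 13.
W^NE = Σw_i − X^NE + (Σα_i)·X^NE = 45 + 1.4·13 = 63.2.
Planner: ∂(Σu_j)/∂x_i = Σα_j − 1 = 1.4 > 0, so everyone contributes w_i; X^SO = 45, W^SO = 45 + 1.4·45 = 108.
Deadweight loss = 44.8.

44.8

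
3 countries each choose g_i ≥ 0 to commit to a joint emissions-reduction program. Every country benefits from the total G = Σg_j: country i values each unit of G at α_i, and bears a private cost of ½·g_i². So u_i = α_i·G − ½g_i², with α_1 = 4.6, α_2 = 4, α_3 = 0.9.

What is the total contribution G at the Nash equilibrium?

9.5

Country i's FOC: ∂u_i/∂g_i = α_i − g_i = 0, so g_i* = α_i.
NE contributions = (4.6, 4, 0.9); G = 9.5.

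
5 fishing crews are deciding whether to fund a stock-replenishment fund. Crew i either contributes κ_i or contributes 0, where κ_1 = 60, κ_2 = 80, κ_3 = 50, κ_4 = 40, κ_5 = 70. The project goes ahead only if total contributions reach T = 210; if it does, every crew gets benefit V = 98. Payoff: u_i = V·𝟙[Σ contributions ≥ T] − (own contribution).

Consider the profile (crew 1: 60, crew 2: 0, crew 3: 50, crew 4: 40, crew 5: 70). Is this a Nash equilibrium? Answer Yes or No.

Yes

Total = 220 ≥ 210: provided.
Crew 1 (pledges 60, payoff 38): dropping to 0 → total 160, payoff 0. No gain.
Crew 2 (pledges 0, payoff 98): pledging 80 → total 300, payoff 18. No gain.
Crew 3 (pledges 50, payoff 48): dropping to 0 → total 170, payoff 0. No gain.
Crew 4 (pledges 40, payoff 58): dropping to 0 → total 180, payoff 0. No gain.
Crew 5 (pledges 70, payoff 28): dropping to 0 → total 150, payoff 0. No gain.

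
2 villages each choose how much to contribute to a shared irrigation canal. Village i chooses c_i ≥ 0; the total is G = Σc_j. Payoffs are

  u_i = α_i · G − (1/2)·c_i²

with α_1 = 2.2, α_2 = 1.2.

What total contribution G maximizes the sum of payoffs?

6.8

Planner FOC: ∂(Σu_j)/∂c_i = (Σα_j) − c_i = 0, so c_i^SO = Σα_j = 3.4 for every i; G^SO = 6.8.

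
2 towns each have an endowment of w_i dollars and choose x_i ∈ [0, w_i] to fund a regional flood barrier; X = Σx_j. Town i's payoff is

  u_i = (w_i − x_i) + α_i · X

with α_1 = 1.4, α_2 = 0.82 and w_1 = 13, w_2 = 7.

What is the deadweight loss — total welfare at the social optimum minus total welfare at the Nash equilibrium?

∂u_i/∂x_i = α_i − 1, so town i contributes w_i if α_i > 1, else 0.
α_i > 1 for i ∈ {1}; NE contributions (13, 0), X = 13.
W^NE = Σw_i − X^NE + (Σα_i)·X^NE = 20 + 1.22·13 = 35.86.
Planner: ∂(Σu_j)/∂x_i = Σα_j − 1 = 1.22 > 0, so everyone contributes w_i; X^SO = 20, W^SO = 20 + 1.22·20 = 44.4.
Deadweight loss = 8.54.

8.54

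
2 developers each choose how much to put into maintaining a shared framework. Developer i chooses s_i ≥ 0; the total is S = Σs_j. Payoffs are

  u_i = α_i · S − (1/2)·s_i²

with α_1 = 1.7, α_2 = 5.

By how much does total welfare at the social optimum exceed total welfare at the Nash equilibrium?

Developer i's FOC: ∂u_i/∂s_i = α_i − s_i = 0, so s_i* = α_i.
NE contributions = (1.7, 5); S = 6.7.
W^NE = (Σα)·S − ½Σα_i² = 6.7² − ½·27.89 = 30.945.
Planner sets s_i = Σα_j = 6.7 for every i, so S^SO = 2·6.7 = 13.4.
W^SO = (Σα)·S^SO − ½·2·(Σα)² = (2/2)·6.7² = 44.89.
Deadweight loss = W^SO − W^NE = 13.945.

13.945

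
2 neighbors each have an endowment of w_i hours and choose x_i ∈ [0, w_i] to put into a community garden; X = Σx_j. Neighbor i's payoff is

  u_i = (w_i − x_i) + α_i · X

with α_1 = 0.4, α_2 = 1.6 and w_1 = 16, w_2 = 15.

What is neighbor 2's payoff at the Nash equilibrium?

∂u_i/∂x_i = α_i − 1, so neighbor i contributes w_i if α_i > 1, else 0.
α_i > 1 for i ∈ {2}; NE contributions (0, 15), X = 15.
u_2 = (15 − 15) + 1.6·15 = 24.

24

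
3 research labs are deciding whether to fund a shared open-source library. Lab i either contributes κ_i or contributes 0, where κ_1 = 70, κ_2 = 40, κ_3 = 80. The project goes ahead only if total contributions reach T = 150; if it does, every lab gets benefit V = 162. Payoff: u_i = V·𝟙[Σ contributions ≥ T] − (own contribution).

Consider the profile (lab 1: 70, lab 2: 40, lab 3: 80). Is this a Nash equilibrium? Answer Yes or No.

No

Total = 190 ≥ 150: provided.
Lab 1 (pledges 70, payoff 92): dropping to 0 → total 120, payoff 0. No gain.
Lab 2 (pledges 40, payoff 122): dropping to 0 → total 150, payoff 162. Profitable deviation.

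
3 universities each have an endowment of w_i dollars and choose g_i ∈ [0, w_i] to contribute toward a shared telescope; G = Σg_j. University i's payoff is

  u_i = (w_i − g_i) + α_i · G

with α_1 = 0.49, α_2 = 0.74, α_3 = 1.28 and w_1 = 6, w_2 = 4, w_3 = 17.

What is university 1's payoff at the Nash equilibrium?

14.33

∂u_i/∂g_i = α_i − 1, so university i contributes w_i if α_i > 1, else 0.
α_i > 1 for i ∈ {3}; NE contributions (0, 0, 17), G = 17.
u_1 = (6 − 0) + 0.49·17 = 14.33.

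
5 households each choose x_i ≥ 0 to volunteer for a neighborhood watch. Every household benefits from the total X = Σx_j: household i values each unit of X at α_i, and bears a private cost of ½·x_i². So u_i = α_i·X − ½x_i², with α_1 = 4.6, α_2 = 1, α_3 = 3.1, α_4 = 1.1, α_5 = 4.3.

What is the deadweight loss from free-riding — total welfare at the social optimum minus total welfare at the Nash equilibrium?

323.95

Household i's FOC: ∂u_i/∂x_i = α_i − x_i = 0, so x_i* = α_i.
NE contributions = (4.6, 1, 3.1, 1.1, 4.3); X = 14.1.
W^NE = (Σα)·X − ½Σα_i² = 14.1² − ½·51.47 = 173.075.
Planner sets x_i = Σα_j = 14.1 for every i, so X^SO = 5·14.1 = 70.5.
W^SO = (Σα)·X^SO − ½·5·(Σα)² = (5/2)·14.1² = 497.025.
Deadweight loss = W^SO − W^NE = 323.95.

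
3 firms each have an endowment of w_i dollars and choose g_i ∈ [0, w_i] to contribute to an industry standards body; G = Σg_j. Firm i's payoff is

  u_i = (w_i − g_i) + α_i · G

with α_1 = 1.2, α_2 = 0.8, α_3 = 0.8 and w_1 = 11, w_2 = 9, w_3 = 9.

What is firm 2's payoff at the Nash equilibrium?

∂u_i/∂g_i = α_i − 1, so firm i contributes w_i if α_i > 1, else 0.
α_i > 1 for i ∈ {1}; NE contributions (11, 0, 0), G = 11.
u_2 = (9 − 0) + 0.8·11 = 17.8.

17.8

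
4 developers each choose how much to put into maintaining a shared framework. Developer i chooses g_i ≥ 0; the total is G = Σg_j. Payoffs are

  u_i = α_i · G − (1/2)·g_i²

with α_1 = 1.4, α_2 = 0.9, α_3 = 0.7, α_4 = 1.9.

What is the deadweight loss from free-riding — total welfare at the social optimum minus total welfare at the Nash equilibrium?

Developer i's FOC: ∂u_i/∂g_i = α_i − g_i = 0, so g_i* = α_i.
NE contributions = (1.4, 0.9, 0.7, 1.9); G = 4.9.
W^NE = (Σα)·G − ½Σα_i² = 4.9² − ½·6.87 = 20.575.
Planner sets g_i = Σα_j = 4.9 for every i, so G^SO = 4·4.9 = 19.6.
W^SO = (Σα)·G^SO − ½·4·(Σα)² = (4/2)·4.9² = 48.02.
Deadweight loss = W^SO − W^NE = 27.445.

27.445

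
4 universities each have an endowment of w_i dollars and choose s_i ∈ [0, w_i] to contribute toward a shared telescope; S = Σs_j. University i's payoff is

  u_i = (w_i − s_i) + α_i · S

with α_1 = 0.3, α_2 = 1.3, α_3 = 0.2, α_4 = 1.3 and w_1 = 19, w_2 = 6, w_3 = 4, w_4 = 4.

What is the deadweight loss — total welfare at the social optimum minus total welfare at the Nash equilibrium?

∂u_i/∂s_i = α_i − 1, so university i contributes w_i if α_i > 1, else 0.
α_i > 1 for i ∈ {2, 4}; NE contributions (0, 6, 0, 4), S = 10.
W^NE = Σw_i − S^NE + (Σα_i)·S^NE = 33 + 2.1·10 = 54.
Planner: ∂(Σu_j)/∂s_i = Σα_j − 1 = 2.1 > 0, so everyone contributes w_i; S^SO = 33, W^SO = 33 + 2.1·33 = 102.3.
Deadweight loss = 48.3.

48.3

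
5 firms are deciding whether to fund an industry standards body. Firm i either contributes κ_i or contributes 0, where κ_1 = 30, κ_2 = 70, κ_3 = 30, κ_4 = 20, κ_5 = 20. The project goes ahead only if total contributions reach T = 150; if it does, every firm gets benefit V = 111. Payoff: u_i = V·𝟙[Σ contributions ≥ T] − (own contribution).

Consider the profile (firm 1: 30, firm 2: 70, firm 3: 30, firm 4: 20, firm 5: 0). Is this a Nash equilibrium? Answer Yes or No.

Total = 150 ≥ 150: provided.
Firm 1 (pledges 30, payoff 81): dropping to 0 → total 120, payoff 0. No gain.
Firm 2 (pledges 70, payoff 41): dropping to 0 → total 80, payoff 0. No gain.
Firm 3 (pledges 30, payoff 81): dropping to 0 → total 120, payoff 0. No gain.
Firm 4 (pledges 20, payoff 91): dropping to 0 → total 130, payoff 0. No gain.
Firm 5 (pledges 0, payoff 111): pledging 20 → total 170, payoff 91. No gain.

Yes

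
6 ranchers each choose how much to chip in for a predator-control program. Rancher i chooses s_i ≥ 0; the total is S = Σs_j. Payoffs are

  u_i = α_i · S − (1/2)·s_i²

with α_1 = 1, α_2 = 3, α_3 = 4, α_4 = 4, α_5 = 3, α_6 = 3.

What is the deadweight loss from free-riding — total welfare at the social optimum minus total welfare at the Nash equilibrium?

Rancher i's FOC: ∂u_i/∂s_i = α_i − s_i = 0, so s_i* = α_i.
NE contributions = (1, 3, 4, 4, 3, 3); S = 18.
W^NE = (Σα)·S − ½Σα_i² = 18² − ½·60 = 294.
Planner sets s_i = Σα_j = 18 for every i, so S^SO = 6·18 = 108.
W^SO = (Σα)·S^SO − ½·6·(Σα)² = (6/2)·18² = 972.
Deadweight loss = W^SO − W^NE = 678.

678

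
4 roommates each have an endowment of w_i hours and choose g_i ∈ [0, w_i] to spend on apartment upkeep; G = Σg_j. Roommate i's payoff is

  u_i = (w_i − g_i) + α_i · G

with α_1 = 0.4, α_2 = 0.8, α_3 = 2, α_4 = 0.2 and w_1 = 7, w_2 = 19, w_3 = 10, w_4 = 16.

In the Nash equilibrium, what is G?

∂u_i/∂g_i = α_i − 1, so roommate i contributes w_i if α_i > 1, else 0.
α_i > 1 for i ∈ {3}; NE contributions (0, 0, 10, 0), G = 10.

10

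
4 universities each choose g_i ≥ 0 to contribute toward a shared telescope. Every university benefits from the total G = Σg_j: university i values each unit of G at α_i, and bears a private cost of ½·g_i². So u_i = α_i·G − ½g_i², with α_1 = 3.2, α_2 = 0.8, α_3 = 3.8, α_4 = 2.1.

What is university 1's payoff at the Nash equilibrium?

University i's FOC: ∂u_i/∂g_i = α_i − g_i = 0, so g_i* = α_i.
NE contributions = (3.2, 0.8, 3.8, 2.1); G = 9.9.
u_1 = α_1·G − ½·(g_1)² = 3.2·9.9 − ½·3.2² = 26.56.

26.56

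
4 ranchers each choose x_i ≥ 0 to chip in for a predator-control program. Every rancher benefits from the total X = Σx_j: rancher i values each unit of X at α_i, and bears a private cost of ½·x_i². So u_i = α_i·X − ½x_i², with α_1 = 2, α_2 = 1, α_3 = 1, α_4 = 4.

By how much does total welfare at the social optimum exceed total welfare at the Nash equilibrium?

75

Rancher i's FOC: ∂u_i/∂x_i = α_i − x_i = 0, so x_i* = α_i.
NE contributions = (2, 1, 1, 4); X = 8.
W^NE = (Σα)·X − ½Σα_i² = 8² − ½·22 = 53.
Planner sets x_i = Σα_j = 8 for every i, so X^SO = 4·8 = 32.
W^SO = (Σα)·X^SO − ½·4·(Σα)² = (4/2)·8² = 128.
Deadweight loss = W^SO − W^NE = 75.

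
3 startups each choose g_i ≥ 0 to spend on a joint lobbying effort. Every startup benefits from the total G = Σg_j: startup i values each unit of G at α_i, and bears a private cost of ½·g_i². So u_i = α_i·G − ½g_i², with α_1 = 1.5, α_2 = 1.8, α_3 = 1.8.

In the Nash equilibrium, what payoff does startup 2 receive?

7.56

Startup i's FOC: ∂u_i/∂g_i = α_i − g_i = 0, so g_i* = α_i.
NE contributions = (1.5, 1.8, 1.8); G = 5.1.
u_2 = α_2·G − ½·(g_2)² = 1.8·5.1 − ½·1.8² = 7.56.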